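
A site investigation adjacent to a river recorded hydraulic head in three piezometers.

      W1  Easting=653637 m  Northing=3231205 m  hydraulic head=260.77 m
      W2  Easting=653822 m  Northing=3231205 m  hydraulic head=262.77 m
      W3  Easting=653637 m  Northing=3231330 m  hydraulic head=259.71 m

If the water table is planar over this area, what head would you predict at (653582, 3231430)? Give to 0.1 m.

∂h/∂x = (262.77 − 260.77) / (653822 − 653637) = +0.01081
∂h/∂y = (259.71 − 260.77) / (3231330 − 3231205) = -0.008480
h(653582, 3231430) = 260.77 + (+0.01081)·(-55) + (-0.008480)·(225) = 260.77 -0.595 -1.908 = 258.267 m.

258.3 m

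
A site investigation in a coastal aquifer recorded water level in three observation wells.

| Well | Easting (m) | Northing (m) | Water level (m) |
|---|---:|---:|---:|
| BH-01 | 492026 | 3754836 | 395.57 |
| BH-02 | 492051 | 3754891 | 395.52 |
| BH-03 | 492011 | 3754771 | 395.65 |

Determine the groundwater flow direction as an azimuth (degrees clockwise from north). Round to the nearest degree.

317°

Differences from BH-01: to BH-02 (Δx, Δy, Δh) = (25, 55, -0.05); to BH-03 = (-15, -65, +0.08).
Determinant of the coordinate differences = 25·(-65) − (-15)·55 = -800.
∂h/∂x = [(-0.05)·(-65) − (+0.08)·55] / -800 = +0.001437
∂h/∂y = [25·(+0.08) − (-15)·(-0.05)] / -800 = -0.001562
Flow direction (−∇h) has components (-0.001437 E, +0.001562 N).
Azimuth = atan2(E, N) = atan2(-0.001437, +0.001562) = 317.4° ≈ 317°.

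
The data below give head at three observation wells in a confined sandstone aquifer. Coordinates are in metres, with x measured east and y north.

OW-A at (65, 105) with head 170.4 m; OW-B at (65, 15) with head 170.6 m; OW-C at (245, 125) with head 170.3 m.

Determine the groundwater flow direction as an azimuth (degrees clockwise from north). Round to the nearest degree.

With h = a·x + b·y + c and OW-A as origin, the differences give:
  0·a + (-90)·b = +0.2
  180·a + 20·b = -0.1
Eliminate b (×20 and ×(-90), subtract): 16200·a = -5.00 → a = ∂h/∂x = -0.0003086
Back-substitute: b = ∂h/∂y = -0.002222.
Flow direction (−∇h) has components (+0.0003086 E, +0.002222 N).
Azimuth = atan2(E, N) = atan2(+0.0003086, +0.002222) = 7.9° ≈ 008°.

008°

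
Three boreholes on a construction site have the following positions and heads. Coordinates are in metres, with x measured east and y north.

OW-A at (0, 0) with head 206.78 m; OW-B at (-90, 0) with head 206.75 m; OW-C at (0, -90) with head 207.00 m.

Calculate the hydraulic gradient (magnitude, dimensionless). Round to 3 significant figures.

0.00247

∂h/∂x = (206.75 − 206.78) / (-90 − 0) = +0.0003333
∂h/∂y = (207.00 − 206.78) / (-90 − 0) = -0.002444
|∇h| = √(0.0003333² + -0.002444²) = 0.002467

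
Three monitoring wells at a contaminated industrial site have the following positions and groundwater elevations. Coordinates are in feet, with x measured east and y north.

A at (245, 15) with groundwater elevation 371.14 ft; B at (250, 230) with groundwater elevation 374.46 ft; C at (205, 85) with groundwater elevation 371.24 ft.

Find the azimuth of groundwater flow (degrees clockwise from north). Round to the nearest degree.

Differences from A: to B (Δx, Δy, Δh) = (5, 215, +3.32); to C = (-40, 70, +0.10).
Solve a·Δx + b·Δy = Δh: det = 5·70 − (-40)·215 = 8950.
∂h/∂x = [(+3.32)·70 − (+0.10)·215] / 8950 = +0.02356
∂h/∂y = [5·(+0.10) − (-40)·(+3.32)] / 8950 = +0.01489
Flow direction (−∇h) has components (-0.02356 E, -0.01489 N).
Azimuth = atan2(E, N) = atan2(-0.02356, -0.01489) = 237.7° ≈ 238°.

238°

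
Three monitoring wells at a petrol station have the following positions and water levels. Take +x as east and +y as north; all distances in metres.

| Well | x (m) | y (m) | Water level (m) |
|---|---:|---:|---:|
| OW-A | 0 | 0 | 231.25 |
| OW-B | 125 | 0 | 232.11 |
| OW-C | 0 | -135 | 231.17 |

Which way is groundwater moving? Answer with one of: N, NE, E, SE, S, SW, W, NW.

W

∂h/∂x = (232.11 − 231.25) / (125 − 0) = +0.006880
∂h/∂y = (231.17 − 231.25) / (-135 − 0) = +0.0005926
Flow = −∇h = (-0.006880 east, -0.0005926 north), which points west.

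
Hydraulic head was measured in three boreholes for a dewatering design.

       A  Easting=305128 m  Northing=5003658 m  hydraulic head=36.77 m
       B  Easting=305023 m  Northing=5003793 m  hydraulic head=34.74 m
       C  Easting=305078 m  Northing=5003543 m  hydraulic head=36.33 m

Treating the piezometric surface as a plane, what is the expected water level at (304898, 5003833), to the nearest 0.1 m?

32.7 m

Taking A as reference: B−A = (-105, 135, -2.03); C−A = (-50, -115, -0.44).
Determinant of the coordinate differences = (-105)·(-115) − (-50)·135 = 18825.
∂h/∂x = [(-2.03)·(-115) − (-0.44)·135] / 18825 = +0.01556
∂h/∂y = [(-105)·(-0.44) − (-50)·(-2.03)] / 18825 = -0.002938
h(304898, 5003833) = 36.77 + (+0.01556)·(-230) + (-0.002938)·(175) = 36.77 -3.578 -0.514 = 32.678 m.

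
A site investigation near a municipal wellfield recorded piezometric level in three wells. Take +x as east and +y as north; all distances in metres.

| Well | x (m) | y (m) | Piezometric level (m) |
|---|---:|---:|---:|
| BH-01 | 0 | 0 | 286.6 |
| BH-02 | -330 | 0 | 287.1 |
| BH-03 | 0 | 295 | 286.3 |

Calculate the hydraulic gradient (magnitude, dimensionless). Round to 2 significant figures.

∂h/∂x = (287.1 − 286.6) / (-330 − 0) = -0.001515
∂h/∂y = (286.3 − 286.6) / (295 − 0) = -0.001017
|∇h| = √(-0.001515² + -0.001017²) = 0.001825

0.0018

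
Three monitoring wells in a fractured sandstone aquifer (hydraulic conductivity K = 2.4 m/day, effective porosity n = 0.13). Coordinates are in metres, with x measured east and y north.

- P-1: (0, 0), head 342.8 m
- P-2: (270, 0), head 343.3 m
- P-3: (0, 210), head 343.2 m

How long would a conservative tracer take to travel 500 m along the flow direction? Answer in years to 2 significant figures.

∂h/∂x = (343.3 − 342.8) / (270 − 0) = +0.001852
∂h/∂y = (343.2 − 342.8) / (210 − 0) = +0.001905
|∇h| = √(0.001852² + 0.001905²) = 0.002657
Seepage velocity v = K·i/n = 2.4 × 0.002657 / 0.13 = 0.04905 m/day.
t = 500 / 0.04905 = 1.019e+04 days = 27.9 years.

28 years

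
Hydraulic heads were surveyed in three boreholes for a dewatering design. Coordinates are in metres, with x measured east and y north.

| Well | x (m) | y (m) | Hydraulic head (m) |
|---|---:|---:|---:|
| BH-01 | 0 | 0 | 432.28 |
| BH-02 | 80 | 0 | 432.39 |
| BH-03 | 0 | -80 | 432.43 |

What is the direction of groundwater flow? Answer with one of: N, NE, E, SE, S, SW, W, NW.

NW

∂h/∂x = (432.39 − 432.28) / (80 − 0) = +0.001375
∂h/∂y = (432.43 − 432.28) / (-80 − 0) = -0.001875
Flow = −∇h = (-0.001375 east, +0.001875 north), which points northwest.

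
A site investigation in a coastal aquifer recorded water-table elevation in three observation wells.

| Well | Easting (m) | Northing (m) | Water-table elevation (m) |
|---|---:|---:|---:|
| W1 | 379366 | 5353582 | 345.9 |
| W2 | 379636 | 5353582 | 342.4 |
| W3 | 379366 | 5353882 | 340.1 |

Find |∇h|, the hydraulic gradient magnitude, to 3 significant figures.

∂h/∂x = (342.4 − 345.9) / (379636 − 379366) = -0.01296
∂h/∂y = (340.1 − 345.9) / (5353882 − 5353582) = -0.01933
|∇h| = √(-0.01296² + -0.01933²) = 0.02327

0.0233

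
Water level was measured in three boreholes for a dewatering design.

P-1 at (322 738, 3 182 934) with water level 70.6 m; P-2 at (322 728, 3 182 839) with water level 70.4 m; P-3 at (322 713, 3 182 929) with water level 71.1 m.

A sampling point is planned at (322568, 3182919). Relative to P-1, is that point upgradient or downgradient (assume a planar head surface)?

Taking P-1 as reference: P-2−P-1 = (-10, -95, -0.2); P-3−P-1 = (-25, -5, +0.5).
Determinant of the coordinate differences = (-10)·(-5) − (-25)·(-95) = -2325.
∂h/∂x = [(-0.2)·(-5) − (+0.5)·(-95)] / -2325 = -0.02086
∂h/∂y = [(-10)·(+0.5) − (-25)·(-0.2)] / -2325 = +0.004301
Head at (322568, 3182919) = 70.6 + (-0.02086)·(-170) + (+0.004301)·(-15) = 74.08 m.
That is higher than the 70.6 m at P-1, so the point is upgradient.

upgradient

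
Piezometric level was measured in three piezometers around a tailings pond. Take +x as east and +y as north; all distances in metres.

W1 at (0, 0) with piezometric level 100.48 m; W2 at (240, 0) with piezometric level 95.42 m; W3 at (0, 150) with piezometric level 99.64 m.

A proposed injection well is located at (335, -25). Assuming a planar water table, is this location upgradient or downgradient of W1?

downgradient

∂h/∂x = (95.42 − 100.48) / (240 − 0) = -0.02108
∂h/∂y = (99.64 − 100.48) / (150 − 0) = -0.005600
Head at (335, -25) = 100.48 + (-0.02108)·(335) + (-0.005600)·(-25) = 93.56 m.
That is lower than the 100.48 m at W1, so the point is downgradient.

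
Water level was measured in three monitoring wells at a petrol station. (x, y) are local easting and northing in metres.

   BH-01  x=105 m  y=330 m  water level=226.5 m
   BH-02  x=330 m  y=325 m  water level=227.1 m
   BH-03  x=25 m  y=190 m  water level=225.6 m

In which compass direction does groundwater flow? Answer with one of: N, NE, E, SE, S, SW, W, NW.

Taking BH-01 as reference: BH-02−BH-01 = (225, -5, +0.6); BH-03−BH-01 = (-80, -140, -0.9).
Solve a·Δx + b·Δy = Δh: det = 225·(-140) − (-80)·(-5) = -31900.
∂h/∂x = [(+0.6)·(-140) − (-0.9)·(-5)] / -31900 = +0.002774
∂h/∂y = [225·(-0.9) − (-80)·(+0.6)] / -31900 = +0.004843
Flow = −∇h = (-0.002774 east, -0.004843 north), which points southwest.

SW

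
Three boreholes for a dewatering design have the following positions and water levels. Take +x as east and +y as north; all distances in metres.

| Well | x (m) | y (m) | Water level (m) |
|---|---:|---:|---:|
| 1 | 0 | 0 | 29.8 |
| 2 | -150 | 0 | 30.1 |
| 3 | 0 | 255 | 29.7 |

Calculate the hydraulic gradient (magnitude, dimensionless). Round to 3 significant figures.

0.00204

∂h/∂x = (30.1 − 29.8) / (-150 − 0) = -0.002000
∂h/∂y = (29.7 − 29.8) / (255 − 0) = -0.0003922
|∇h| = √(-0.002000² + -0.0003922²) = 0.002038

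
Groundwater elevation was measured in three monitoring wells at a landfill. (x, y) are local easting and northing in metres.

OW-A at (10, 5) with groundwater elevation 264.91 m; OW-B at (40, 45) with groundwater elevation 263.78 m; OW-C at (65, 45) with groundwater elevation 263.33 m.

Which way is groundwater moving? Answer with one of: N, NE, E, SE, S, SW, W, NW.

NE

Three-point gradient (reference OW-A): Δ to OW-B = (30, 40, -1.13), Δ to OW-C = (55, 40, -1.58).
∂h/∂x = -0.01800, ∂h/∂y = -0.01475 (det = -1000).
Flow = −∇h = (+0.01800 east, +0.01475 north), which points northeast.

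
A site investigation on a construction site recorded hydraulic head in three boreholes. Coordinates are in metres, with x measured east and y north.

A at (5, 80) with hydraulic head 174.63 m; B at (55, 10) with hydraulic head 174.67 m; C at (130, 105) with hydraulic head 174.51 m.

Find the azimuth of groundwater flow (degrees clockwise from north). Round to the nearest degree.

034°

Taking A as reference: B−A = (50, -70, +0.04); C−A = (125, 25, -0.12).
Determinant of the coordinate differences = 50·25 − 125·(-70) = 10000.
∂h/∂x = [(+0.04)·25 − (-0.12)·(-70)] / 10000 = -0.0007400
∂h/∂y = [50·(-0.12) − 125·(+0.04)] / 10000 = -0.001100
Flow direction (−∇h) has components (+0.0007400 E, +0.001100 N).
Azimuth = atan2(E, N) = atan2(+0.0007400, +0.001100) = 33.9° ≈ 034°.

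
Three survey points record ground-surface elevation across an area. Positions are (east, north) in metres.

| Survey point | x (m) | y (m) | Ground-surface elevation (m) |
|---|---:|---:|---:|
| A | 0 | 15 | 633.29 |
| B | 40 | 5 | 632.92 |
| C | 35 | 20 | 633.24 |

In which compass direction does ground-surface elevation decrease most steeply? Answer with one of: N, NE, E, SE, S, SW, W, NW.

Differences from A: to B (Δx, Δy, Δh) = (40, -10, -0.37); to C = (35, 5, -0.05).
Determinant of the coordinate differences = 40·5 − 35·(-10) = 550.
∂z/∂x = [(-0.37)·5 − (-0.05)·(-10)] / 550 = -0.004273
∂z/∂y = [40·(-0.05) − 35·(-0.37)] / 550 = +0.01991
Steepest decrease is along −∇f = (+0.004273 E, -0.01991 N) → south.

S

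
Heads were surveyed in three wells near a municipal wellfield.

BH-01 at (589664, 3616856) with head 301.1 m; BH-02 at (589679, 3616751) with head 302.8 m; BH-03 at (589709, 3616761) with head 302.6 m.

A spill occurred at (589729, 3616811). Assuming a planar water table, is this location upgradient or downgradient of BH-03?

downgradient

Differences from BH-01: to BH-02 (Δx, Δy, Δh) = (15, -105, +1.7); to BH-03 = (45, -95, +1.5).
Determinant of the coordinate differences = 15·(-95) − 45·(-105) = 3300.
∂h/∂x = [(+1.7)·(-95) − (+1.5)·(-105)] / 3300 = -0.001212
∂h/∂y = [15·(+1.5) − 45·(+1.7)] / 3300 = -0.01636
Head at (589729, 3616811) = 301.1 + (-0.001212)·(65) + (-0.01636)·(-45) = 301.76 m.
That is lower than the 302.6 m at BH-03, so the point is downgradient.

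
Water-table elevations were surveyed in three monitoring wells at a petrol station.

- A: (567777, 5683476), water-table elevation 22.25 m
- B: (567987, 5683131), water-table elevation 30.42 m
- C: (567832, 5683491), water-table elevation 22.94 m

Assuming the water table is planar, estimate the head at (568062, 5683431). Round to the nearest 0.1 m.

27.5 m

Differences from A: to B (Δx, Δy, Δh) = (210, -345, +8.17); to C = (55, 15, +0.69).
Solve a·Δx + b·Δy = Δh: det = 210·15 − 55·(-345) = 22125.
∂h/∂x = [(+8.17)·15 − (+0.69)·(-345)] / 22125 = +0.01630
∂h/∂y = [210·(+0.69) − 55·(+8.17)] / 22125 = -0.01376
h(568062, 5683431) = 22.25 + (+0.01630)·(285) + (-0.01376)·(-45) = 22.25 +4.645 +0.619 = 27.514 m.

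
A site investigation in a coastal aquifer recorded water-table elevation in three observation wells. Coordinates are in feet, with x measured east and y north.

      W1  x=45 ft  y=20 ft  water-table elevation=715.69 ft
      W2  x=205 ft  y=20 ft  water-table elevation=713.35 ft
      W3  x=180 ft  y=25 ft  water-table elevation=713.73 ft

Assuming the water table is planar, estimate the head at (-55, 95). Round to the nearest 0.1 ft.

717.4 ft

Taking W1 as reference: W2−W1 = (160, 0, -2.34); W3−W1 = (135, 5, -1.96).
Solve a·Δx + b·Δy = Δh: det = 160·5 − 135·0 = 800.
∂h/∂x = [(-2.34)·5 − (-1.96)·0] / 800 = -0.01463
∂h/∂y = [160·(-1.96) − 135·(-2.34)] / 800 = +0.002875
h(-55, 95) = 715.69 + (-0.01463)·(-100) + (+0.002875)·(75) = 715.69 +1.463 +0.216 = 717.368 ft.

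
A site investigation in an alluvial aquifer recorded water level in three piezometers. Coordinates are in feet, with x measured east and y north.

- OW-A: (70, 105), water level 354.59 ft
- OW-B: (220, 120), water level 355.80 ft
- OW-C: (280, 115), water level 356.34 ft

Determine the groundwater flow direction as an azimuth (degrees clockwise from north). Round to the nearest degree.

301°

Taking OW-A as reference: OW-B−OW-A = (150, 15, +1.21); OW-C−OW-A = (210, 10, +1.75).
Determinant of the coordinate differences = 150·10 − 210·15 = -1650.
∂h/∂x = [(+1.21)·10 − (+1.75)·15] / -1650 = +0.008576
∂h/∂y = [150·(+1.75) − 210·(+1.21)] / -1650 = -0.005091
Flow direction (−∇h) has components (-0.008576 E, +0.005091 N).
Azimuth = atan2(E, N) = atan2(-0.008576, +0.005091) = 300.7° ≈ 301°.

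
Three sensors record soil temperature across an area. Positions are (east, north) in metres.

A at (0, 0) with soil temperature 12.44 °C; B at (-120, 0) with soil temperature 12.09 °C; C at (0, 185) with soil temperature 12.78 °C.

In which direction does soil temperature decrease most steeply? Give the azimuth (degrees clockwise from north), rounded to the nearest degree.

∂T/∂x = (12.09 − 12.44) / (-120 − 0) = +0.002917
∂T/∂y = (12.78 − 12.44) / (185 − 0) = +0.001838
Steepest decrease is along −∇f: components (-0.002917 E, -0.001838 N).
Azimuth = atan2(-0.002917, -0.001838) = 237.8° ≈ 238°.

238°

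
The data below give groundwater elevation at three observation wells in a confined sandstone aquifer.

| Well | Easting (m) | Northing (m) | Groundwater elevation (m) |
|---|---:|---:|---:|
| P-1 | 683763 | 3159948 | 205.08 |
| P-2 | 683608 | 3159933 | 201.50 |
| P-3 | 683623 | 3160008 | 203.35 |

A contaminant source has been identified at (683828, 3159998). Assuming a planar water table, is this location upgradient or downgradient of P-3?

With h = a·x + b·y + c and P-1 as origin, the differences give:
  (-155)·a + (-15)·b = -3.58
  (-140)·a + 60·b = -1.73
Eliminate b (×60 and ×(-15), subtract): -11400·a = -240.750 → a = ∂h/∂x = +0.02112
Back-substitute: b = ∂h/∂y = +0.02044.
Head at (683828, 3159998) = 205.08 + (+0.02112)·(65) + (+0.02044)·(50) = 207.47 m.
That is higher than the 203.35 m at P-3, so the point is upgradient.

upgradient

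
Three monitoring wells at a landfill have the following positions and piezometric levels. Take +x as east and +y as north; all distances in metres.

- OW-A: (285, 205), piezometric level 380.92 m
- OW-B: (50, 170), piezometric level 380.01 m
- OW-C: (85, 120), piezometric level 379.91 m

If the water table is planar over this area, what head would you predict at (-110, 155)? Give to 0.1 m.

Taking OW-A as reference: OW-B−OW-A = (-235, -35, -0.91); OW-C−OW-A = (-200, -85, -1.01).
Solve a·Δx + b·Δy = Δh: det = (-235)·(-85) − (-200)·(-35) = 12975.
∂h/∂x = [(-0.91)·(-85) − (-1.01)·(-35)] / 12975 = +0.003237
∂h/∂y = [(-235)·(-1.01) − (-200)·(-0.91)] / 12975 = +0.004266
h(-110, 155) = 380.92 + (+0.003237)·(-395) + (+0.004266)·(-50) = 380.92 -1.279 -0.213 = 379.428 m.

379.4 m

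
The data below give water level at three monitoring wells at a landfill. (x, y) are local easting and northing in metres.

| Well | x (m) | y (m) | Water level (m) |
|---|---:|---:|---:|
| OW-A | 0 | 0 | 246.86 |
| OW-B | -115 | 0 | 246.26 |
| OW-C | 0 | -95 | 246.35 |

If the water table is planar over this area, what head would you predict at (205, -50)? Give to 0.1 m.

247.7 m

∂h/∂x = (246.26 − 246.86) / (-115 − 0) = +0.005217
∂h/∂y = (246.35 − 246.86) / (-95 − 0) = +0.005368
h(205, -50) = 246.86 + (+0.005217)·(205) + (+0.005368)·(-50) = 246.86 +1.070 -0.268 = 247.661 m.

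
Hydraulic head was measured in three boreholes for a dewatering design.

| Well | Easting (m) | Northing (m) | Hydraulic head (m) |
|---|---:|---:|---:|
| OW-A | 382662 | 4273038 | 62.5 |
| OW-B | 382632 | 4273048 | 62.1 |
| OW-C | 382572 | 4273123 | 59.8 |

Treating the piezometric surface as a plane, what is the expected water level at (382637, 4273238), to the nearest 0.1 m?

56.9 m

With h = a·x + b·y + c and OW-A as origin, the differences give:
  (-30)·a + 10·b = -0.4
  (-90)·a + 85·b = -2.7
Eliminate b (×85 and ×10, subtract): -1650·a = -7.00 → a = ∂h/∂x = +0.004242
Back-substitute: b = ∂h/∂y = -0.02727.
h(382637, 4273238) = 62.5 + (+0.004242)·(-25) + (-0.02727)·(200) = 62.5 -0.106 -5.455 = 56.939 m.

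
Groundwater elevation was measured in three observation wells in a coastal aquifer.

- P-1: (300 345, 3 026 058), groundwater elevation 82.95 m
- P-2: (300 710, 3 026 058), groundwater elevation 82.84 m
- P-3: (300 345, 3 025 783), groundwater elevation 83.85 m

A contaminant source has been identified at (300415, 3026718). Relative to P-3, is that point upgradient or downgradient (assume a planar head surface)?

∂h/∂x = (82.84 − 82.95) / (300710 − 300345) = -0.0003014
∂h/∂y = (83.85 − 82.95) / (3025783 − 3026058) = -0.003273
Head at (300415, 3026718) = 82.95 + (-0.0003014)·(70) + (-0.003273)·(660) = 80.77 m.
That is lower than the 83.85 m at P-3, so the point is downgradient.

downgradient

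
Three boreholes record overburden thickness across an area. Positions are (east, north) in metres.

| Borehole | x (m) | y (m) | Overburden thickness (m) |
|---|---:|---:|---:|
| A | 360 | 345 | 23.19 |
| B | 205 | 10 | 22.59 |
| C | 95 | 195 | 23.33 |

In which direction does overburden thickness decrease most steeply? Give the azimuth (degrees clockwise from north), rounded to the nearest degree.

With d = a·x + b·y + c and A as origin, the differences give:
  (-155)·a + (-335)·b = -0.60
  (-265)·a + (-150)·b = +0.14
Eliminate b (×(-150) and ×(-335), subtract): -65525·a = 136.900 → a = ∂d/∂x = -0.002089
Back-substitute: b = ∂d/∂y = +0.002758.
Steepest decrease is along −∇f: components (+0.002089 E, -0.002758 N).
Azimuth = atan2(+0.002089, -0.002758) = 142.9° ≈ 143°.

143°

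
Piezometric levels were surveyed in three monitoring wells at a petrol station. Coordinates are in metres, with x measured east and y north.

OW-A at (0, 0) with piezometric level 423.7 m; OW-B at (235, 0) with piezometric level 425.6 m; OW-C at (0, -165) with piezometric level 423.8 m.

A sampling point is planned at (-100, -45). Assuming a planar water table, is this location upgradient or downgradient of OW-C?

downgradient

∂h/∂x = (425.6 − 423.7) / (235 − 0) = +0.008085
∂h/∂y = (423.8 − 423.7) / (-165 − 0) = -0.0006061
Head at (-100, -45) = 423.7 + (+0.008085)·(-100) + (-0.0006061)·(-45) = 422.92 m.
That is lower than the 423.8 m at OW-C, so the point is downgradient.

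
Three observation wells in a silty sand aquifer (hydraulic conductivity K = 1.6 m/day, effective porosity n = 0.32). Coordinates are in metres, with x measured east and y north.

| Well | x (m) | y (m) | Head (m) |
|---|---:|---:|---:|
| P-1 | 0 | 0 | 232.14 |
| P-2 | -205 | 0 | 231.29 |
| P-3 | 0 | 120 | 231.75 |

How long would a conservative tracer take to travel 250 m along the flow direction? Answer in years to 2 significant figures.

∂h/∂x = (231.29 − 232.14) / (-205 − 0) = +0.004146
∂h/∂y = (231.75 − 232.14) / (120 − 0) = -0.003250
|∇h| = √(0.004146² + -0.003250²) = 0.005268
Seepage velocity v = K·i/n = 1.6 × 0.005268 / 0.32 = 0.02634 m/day.
t = 250 / 0.02634 = 9491 days = 26 years.

26 years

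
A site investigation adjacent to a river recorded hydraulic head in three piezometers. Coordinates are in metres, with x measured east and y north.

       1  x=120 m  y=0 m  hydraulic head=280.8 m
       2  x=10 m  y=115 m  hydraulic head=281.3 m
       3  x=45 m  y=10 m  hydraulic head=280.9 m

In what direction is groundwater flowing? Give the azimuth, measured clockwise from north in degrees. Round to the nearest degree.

166°

With h = a·x + b·y + c and 1 as origin, the differences give:
  (-110)·a + 115·b = +0.5
  (-75)·a + 10·b = +0.1
Eliminate b (×10 and ×115, subtract): 7525·a = -6.50 → a = ∂h/∂x = -0.0008638
Back-substitute: b = ∂h/∂y = +0.003522.
Flow direction (−∇h) has components (+0.0008638 E, -0.003522 N).
Azimuth = atan2(E, N) = atan2(+0.0008638, -0.003522) = 166.2° ≈ 166°.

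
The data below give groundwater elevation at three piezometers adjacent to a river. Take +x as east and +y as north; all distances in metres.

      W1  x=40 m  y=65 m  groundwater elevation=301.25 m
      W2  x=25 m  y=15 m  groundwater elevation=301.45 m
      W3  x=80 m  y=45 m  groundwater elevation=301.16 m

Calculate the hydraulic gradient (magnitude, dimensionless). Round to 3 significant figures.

0.00469

Taking W1 as reference: W2−W1 = (-15, -50, +0.20); W3−W1 = (40, -20, -0.09).
Solve a·Δx + b·Δy = Δh: det = (-15)·(-20) − 40·(-50) = 2300.
∂h/∂x = [(+0.20)·(-20) − (-0.09)·(-50)] / 2300 = -0.003696
∂h/∂y = [(-15)·(-0.09) − 40·(+0.20)] / 2300 = -0.002891
|∇h| = √(-0.003696² + -0.002891²) = 0.004692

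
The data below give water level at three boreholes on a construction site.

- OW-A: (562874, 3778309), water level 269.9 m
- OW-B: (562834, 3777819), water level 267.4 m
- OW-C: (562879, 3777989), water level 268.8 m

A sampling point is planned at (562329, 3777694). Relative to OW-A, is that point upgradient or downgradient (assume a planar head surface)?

downgradient

Three-point gradient (reference OW-A): Δ to OW-B = (-40, -490, -2.5), Δ to OW-C = (5, -320, -1.1).
∂h/∂x = +0.01711, ∂h/∂y = +0.003705 (det = 15250).
Head at (562329, 3777694) = 269.9 + (+0.01711)·(-545) + (+0.003705)·(-615) = 258.29 m.
That is lower than the 269.9 m at OW-A, so the point is downgradient.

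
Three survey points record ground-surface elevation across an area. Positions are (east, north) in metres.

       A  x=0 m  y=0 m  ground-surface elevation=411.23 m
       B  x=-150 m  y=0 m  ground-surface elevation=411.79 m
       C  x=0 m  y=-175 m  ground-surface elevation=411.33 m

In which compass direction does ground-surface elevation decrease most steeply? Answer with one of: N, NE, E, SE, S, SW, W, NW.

E

∂z/∂x = (411.79 − 411.23) / (-150 − 0) = -0.003733
∂z/∂y = (411.33 − 411.23) / (-175 − 0) = -0.0005714
Steepest decrease is along −∇f = (+0.003733 E, +0.0005714 N) → east.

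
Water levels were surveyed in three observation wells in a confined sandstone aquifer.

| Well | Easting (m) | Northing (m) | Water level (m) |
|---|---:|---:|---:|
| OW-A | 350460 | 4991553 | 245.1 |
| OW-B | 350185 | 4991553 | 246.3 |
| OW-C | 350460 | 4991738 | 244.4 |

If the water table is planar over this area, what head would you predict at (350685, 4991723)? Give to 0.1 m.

243.5 m

∂h/∂x = (246.3 − 245.1) / (350185 − 350460) = -0.004364
∂h/∂y = (244.4 − 245.1) / (4991738 − 4991553) = -0.003784
h(350685, 4991723) = 245.1 + (-0.004364)·(225) + (-0.003784)·(170) = 245.1 -0.982 -0.643 = 243.475 m.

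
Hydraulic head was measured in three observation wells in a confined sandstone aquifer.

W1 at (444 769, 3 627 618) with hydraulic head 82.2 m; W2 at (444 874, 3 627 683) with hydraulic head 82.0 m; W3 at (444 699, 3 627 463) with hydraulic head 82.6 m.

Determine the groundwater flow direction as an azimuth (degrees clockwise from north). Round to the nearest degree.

Taking W1 as reference: W2−W1 = (105, 65, -0.2); W3−W1 = (-70, -155, +0.4).
Solve a·Δx + b·Δy = Δh: det = 105·(-155) − (-70)·65 = -11725.
∂h/∂x = [(-0.2)·(-155) − (+0.4)·65] / -11725 = -0.0004264
∂h/∂y = [105·(+0.4) − (-70)·(-0.2)] / -11725 = -0.002388
Flow direction (−∇h) has components (+0.0004264 E, +0.002388 N).
Azimuth = atan2(E, N) = atan2(+0.0004264, +0.002388) = 10.1° ≈ 010°.

010°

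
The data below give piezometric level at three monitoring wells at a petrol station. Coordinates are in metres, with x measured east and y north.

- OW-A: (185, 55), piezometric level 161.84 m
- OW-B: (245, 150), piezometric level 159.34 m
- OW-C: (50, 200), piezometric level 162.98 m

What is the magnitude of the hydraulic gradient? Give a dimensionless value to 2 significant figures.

Three-point gradient (reference OW-A): Δ to OW-B = (60, 95, -2.50), Δ to OW-C = (-135, 145, +1.14).
∂h/∂x = -0.02187, ∂h/∂y = -0.01250 (det = 21525).
|∇h| = √(-0.02187² + -0.01250²) = 0.02519

0.025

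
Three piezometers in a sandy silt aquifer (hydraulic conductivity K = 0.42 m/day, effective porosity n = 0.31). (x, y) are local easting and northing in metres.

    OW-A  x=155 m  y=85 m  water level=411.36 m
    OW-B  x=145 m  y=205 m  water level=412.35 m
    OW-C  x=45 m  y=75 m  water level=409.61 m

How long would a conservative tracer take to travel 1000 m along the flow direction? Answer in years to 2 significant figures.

110 years

With h = a·x + b·y + c and OW-A as origin, the differences give:
  (-10)·a + 120·b = +0.99
  (-110)·a + (-10)·b = -1.75
Eliminate b (×(-10) and ×120, subtract): 13300·a = 200.100 → a = ∂h/∂x = +0.01505
Back-substitute: b = ∂h/∂y = +0.009504.
|∇h| = √(0.01505² + 0.009504²) = 0.0178
Seepage velocity v = K·i/n = 0.42 × 0.0178 / 0.31 = 0.02412 m/day.
t = 1000 / 0.02412 = 4.146e+04 days = 114 years.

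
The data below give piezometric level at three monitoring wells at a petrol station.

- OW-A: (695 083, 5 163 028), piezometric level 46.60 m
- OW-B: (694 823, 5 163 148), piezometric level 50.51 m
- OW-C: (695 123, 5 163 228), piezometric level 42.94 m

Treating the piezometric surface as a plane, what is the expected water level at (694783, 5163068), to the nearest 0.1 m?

52.5 m

Three-point gradient (reference OW-A): Δ to OW-B = (-260, 120, +3.91), Δ to OW-C = (40, 200, -3.66).
∂h/∂x = -0.02150, ∂h/∂y = -0.01400 (det = -56800).
h(694783, 5163068) = 46.60 + (-0.02150)·(-300) + (-0.01400)·(40) = 46.60 +6.450 -0.560 = 52.490 m.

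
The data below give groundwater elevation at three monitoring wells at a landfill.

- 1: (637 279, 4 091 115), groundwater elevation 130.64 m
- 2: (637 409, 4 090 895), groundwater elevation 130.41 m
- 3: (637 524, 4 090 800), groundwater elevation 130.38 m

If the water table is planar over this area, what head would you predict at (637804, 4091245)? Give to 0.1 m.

Differences from 1: to 2 (Δx, Δy, Δh) = (130, -220, -0.23); to 3 = (245, -315, -0.26).
Determinant of the coordinate differences = 130·(-315) − 245·(-220) = 12950.
∂h/∂x = [(-0.23)·(-315) − (-0.26)·(-220)] / 12950 = +0.001178
∂h/∂y = [130·(-0.26) − 245·(-0.23)] / 12950 = +0.001741
h(637804, 4091245) = 130.64 + (+0.001178)·(525) + (+0.001741)·(130) = 130.64 +0.618 +0.226 = 131.485 m.

131.5 m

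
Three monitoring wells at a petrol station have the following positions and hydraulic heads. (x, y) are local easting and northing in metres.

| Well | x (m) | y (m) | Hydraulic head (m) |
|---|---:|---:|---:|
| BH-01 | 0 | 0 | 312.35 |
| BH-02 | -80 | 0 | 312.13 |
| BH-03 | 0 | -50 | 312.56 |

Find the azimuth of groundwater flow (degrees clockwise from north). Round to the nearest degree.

327°

∂h/∂x = (312.13 − 312.35) / (-80 − 0) = +0.002750
∂h/∂y = (312.56 − 312.35) / (-50 − 0) = -0.004200
Flow direction (−∇h) has components (-0.002750 E, +0.004200 N).
Azimuth = atan2(E, N) = atan2(-0.002750, +0.004200) = 326.8° ≈ 327°.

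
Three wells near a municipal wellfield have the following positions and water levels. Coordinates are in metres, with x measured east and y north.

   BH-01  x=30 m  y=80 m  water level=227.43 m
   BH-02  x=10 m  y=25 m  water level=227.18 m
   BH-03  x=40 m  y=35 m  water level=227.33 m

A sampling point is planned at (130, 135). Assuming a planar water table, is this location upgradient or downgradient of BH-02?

Differences from BH-01: to BH-02 (Δx, Δy, Δh) = (-20, -55, -0.25); to BH-03 = (10, -45, -0.10).
Determinant of the coordinate differences = (-20)·(-45) − 10·(-55) = 1450.
∂h/∂x = [(-0.25)·(-45) − (-0.10)·(-55)] / 1450 = +0.003966
∂h/∂y = [(-20)·(-0.10) − 10·(-0.25)] / 1450 = +0.003103
Head at (130, 135) = 227.43 + (+0.003966)·(100) + (+0.003103)·(55) = 228.00 m.
That is higher than the 227.18 m at BH-02, so the point is upgradient.

upgradient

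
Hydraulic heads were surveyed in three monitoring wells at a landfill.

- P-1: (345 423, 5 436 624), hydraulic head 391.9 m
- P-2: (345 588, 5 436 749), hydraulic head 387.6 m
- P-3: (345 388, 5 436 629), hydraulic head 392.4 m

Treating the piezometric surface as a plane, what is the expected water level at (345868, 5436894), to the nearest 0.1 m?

381.2 m

Three-point gradient (reference P-1): Δ to P-2 = (165, 125, -4.3), Δ to P-3 = (-35, 5, +0.5).
∂h/∂x = -0.01615, ∂h/∂y = -0.01308 (det = 5200).
h(345868, 5436894) = 391.9 + (-0.01615)·(445) + (-0.01308)·(270) = 391.9 -7.188 -3.531 = 381.181 m.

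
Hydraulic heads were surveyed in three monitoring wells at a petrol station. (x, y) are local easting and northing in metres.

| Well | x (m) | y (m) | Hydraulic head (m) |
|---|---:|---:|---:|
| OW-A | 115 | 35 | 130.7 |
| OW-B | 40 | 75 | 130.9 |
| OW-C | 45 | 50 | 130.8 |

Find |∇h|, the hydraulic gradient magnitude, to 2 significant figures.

0.0039

With h = a·x + b·y + c and OW-A as origin, the differences give:
  (-75)·a + 40·b = +0.2
  (-70)·a + 15·b = +0.1
Eliminate b (×15 and ×40, subtract): 1675·a = -1.00 → a = ∂h/∂x = -0.0005970
Back-substitute: b = ∂h/∂y = +0.003881.
|∇h| = √(-0.0005970² + 0.003881²) = 0.003927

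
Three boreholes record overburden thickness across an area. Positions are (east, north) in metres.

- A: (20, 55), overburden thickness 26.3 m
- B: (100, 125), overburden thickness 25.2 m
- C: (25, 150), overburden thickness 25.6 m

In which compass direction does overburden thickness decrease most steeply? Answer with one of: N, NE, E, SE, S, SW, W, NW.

NE

With d = a·x + b·y + c and A as origin, the differences give:
  80·a + 70·b = -1.1
  5·a + 95·b = -0.7
Eliminate b (×95 and ×70, subtract): 7250·a = -55.50 → a = ∂d/∂x = -0.007655
Back-substitute: b = ∂d/∂y = -0.006966.
Steepest decrease is along −∇f = (+0.007655 E, +0.006966 N) → northeast.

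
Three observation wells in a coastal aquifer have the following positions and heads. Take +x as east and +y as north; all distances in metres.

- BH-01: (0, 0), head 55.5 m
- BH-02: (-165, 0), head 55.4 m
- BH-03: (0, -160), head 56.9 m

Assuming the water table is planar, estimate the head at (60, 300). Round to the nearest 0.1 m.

52.9 m

∂h/∂x = (55.4 − 55.5) / (-165 − 0) = +0.0006061
∂h/∂y = (56.9 − 55.5) / (-160 − 0) = -0.008750
h(60, 300) = 55.5 + (+0.0006061)·(60) + (-0.008750)·(300) = 55.5 +0.036 -2.625 = 52.911 m.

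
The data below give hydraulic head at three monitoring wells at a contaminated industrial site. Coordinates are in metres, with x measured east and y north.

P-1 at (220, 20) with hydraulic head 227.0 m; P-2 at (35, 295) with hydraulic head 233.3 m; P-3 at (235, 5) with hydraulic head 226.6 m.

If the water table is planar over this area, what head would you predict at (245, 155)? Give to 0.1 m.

228.8 m

With h = a·x + b·y + c and P-1 as origin, the differences give:
  (-185)·a + 275·b = +6.3
  15·a + (-15)·b = -0.4
Eliminate b (×(-15) and ×275, subtract): -1350·a = 15.50 → a = ∂h/∂x = -0.01148
Back-substitute: b = ∂h/∂y = +0.01519.
h(245, 155) = 227.0 + (-0.01148)·(25) + (+0.01519)·(135) = 227.0 -0.287 +2.050 = 228.763 m.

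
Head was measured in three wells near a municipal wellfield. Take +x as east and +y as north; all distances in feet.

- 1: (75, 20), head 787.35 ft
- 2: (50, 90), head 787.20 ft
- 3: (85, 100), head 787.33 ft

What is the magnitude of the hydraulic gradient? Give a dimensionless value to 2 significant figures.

With h = a·x + b·y + c and 1 as origin, the differences give:
  (-25)·a + 70·b = -0.15
  10·a + 80·b = -0.02
Eliminate b (×80 and ×70, subtract): -2700·a = -10.600 → a = ∂h/∂x = +0.003926
Back-substitute: b = ∂h/∂y = -0.0007407.
|∇h| = √(0.003926² + -0.0007407²) = 0.003995

0.0040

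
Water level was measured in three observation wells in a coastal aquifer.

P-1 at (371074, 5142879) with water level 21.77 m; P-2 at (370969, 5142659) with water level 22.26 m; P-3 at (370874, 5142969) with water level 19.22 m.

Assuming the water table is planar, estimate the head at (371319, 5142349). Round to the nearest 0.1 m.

27.8 m

Taking P-1 as reference: P-2−P-1 = (-105, -220, +0.49); P-3−P-1 = (-200, 90, -2.55).
Solve a·Δx + b·Δy = Δh: det = (-105)·90 − (-200)·(-220) = -53450.
∂h/∂x = [(+0.49)·90 − (-2.55)·(-220)] / -53450 = +0.009671
∂h/∂y = [(-105)·(-2.55) − (-200)·(+0.49)] / -53450 = -0.006843
h(371319, 5142349) = 21.77 + (+0.009671)·(245) + (-0.006843)·(-530) = 21.77 +2.369 +3.627 = 27.766 m.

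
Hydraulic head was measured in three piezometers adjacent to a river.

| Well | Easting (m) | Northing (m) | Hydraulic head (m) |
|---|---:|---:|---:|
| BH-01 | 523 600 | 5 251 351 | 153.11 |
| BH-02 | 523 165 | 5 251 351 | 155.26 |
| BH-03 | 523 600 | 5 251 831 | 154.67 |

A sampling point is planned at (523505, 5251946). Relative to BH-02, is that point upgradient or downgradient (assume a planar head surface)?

upgradient

∂h/∂x = (155.26 − 153.11) / (523165 − 523600) = -0.004943
∂h/∂y = (154.67 − 153.11) / (5251831 − 5251351) = +0.003250
Head at (523505, 5251946) = 153.11 + (-0.004943)·(-95) + (+0.003250)·(595) = 155.51 m.
That is higher than the 155.26 m at BH-02, so the point is upgradient.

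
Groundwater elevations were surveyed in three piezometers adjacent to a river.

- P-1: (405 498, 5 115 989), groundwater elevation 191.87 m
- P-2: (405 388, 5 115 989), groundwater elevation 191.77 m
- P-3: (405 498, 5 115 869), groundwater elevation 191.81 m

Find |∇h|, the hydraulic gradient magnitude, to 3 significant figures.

∂h/∂x = (191.77 − 191.87) / (405388 − 405498) = +0.0009091
∂h/∂y = (191.81 − 191.87) / (5115869 − 5115989) = +0.0005000
|∇h| = √(0.0009091² + 0.0005000²) = 0.001038

0.00104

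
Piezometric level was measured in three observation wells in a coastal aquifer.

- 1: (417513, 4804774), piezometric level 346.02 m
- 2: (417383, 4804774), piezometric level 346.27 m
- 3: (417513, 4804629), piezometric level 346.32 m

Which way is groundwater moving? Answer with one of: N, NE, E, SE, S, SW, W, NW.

NE

∂h/∂x = (346.27 − 346.02) / (417383 − 417513) = -0.001923
∂h/∂y = (346.32 − 346.02) / (4804629 − 4804774) = -0.002069
Flow = −∇h = (+0.001923 east, +0.002069 north), which points northeast.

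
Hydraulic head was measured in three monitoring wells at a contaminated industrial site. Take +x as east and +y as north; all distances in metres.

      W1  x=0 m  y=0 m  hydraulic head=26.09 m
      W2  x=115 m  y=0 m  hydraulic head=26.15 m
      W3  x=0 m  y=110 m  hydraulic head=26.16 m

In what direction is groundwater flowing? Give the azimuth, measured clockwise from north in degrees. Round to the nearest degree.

∂h/∂x = (26.15 − 26.09) / (115 − 0) = +0.0005217
∂h/∂y = (26.16 − 26.09) / (110 − 0) = +0.0006364
Flow direction (−∇h) has components (-0.0005217 E, -0.0006364 N).
Azimuth = atan2(E, N) = atan2(-0.0005217, -0.0006364) = 219.3° ≈ 219°.

219°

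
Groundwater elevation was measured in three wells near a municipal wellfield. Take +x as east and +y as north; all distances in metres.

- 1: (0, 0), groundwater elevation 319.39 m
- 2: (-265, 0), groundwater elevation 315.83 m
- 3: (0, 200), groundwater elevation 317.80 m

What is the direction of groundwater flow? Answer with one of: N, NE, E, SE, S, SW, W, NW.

∂h/∂x = (315.83 − 319.39) / (-265 − 0) = +0.01343
∂h/∂y = (317.80 − 319.39) / (200 − 0) = -0.007950
Flow = −∇h = (-0.01343 east, +0.007950 north), which points northwest.

NW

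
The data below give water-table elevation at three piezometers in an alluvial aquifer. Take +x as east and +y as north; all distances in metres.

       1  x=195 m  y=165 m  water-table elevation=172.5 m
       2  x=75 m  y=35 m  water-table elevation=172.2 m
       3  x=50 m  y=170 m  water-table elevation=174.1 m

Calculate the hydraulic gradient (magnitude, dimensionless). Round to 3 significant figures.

0.0161

Three-point gradient (reference 1): Δ to 2 = (-120, -130, -0.3), Δ to 3 = (-145, 5, +1.6).
∂h/∂x = -0.01062, ∂h/∂y = +0.01211 (det = -19450).
|∇h| = √(-0.01062² + 0.01211²) = 0.01611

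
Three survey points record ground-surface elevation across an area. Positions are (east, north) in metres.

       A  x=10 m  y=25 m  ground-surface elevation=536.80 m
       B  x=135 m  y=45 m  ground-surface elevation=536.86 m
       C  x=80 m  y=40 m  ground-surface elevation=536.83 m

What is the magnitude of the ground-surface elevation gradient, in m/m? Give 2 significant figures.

0.0011 m/m

Differences from A: to B (Δx, Δy, Δh) = (125, 20, +0.06); to C = (70, 15, +0.03).
Determinant of the coordinate differences = 125·15 − 70·20 = 475.
∂z/∂x = [(+0.06)·15 − (+0.03)·20] / 475 = +0.0006316
∂z/∂y = [125·(+0.03) − 70·(+0.06)] / 475 = -0.0009474
|∇f| = √(0.0006316² + -0.0009474²) = 0.001139 m/m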